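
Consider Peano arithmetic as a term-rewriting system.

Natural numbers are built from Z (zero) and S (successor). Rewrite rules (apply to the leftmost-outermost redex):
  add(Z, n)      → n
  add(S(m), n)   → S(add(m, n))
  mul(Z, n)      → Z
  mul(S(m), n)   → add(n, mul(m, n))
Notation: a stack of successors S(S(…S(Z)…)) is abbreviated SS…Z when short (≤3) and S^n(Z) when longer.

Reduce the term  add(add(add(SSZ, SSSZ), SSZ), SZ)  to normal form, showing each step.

Answer: normal form = S^8(Z)  (in 17 steps)

Reduction:
  start: add(add(add(SSZ, SSSZ), SSZ), SZ)
  [1] add(add(S(add(SZ, SSSZ)), SSZ), SZ)
  [2] add(S(add(add(SZ, SSSZ), SSZ)), SZ)
  [3] S(add(add(add(SZ, SSSZ), SSZ), SZ))
  [4] S(add(add(S(add(Z, SSSZ)), SSZ), SZ))
  [5] S(add(S(add(add(Z, SSSZ), SSZ)), SZ))
  [6] S(S(add(add(add(Z, SSSZ), SSZ), SZ)))
  [7] S(S(add(add(SSSZ, SSZ), SZ)))
  [8] S(S(add(S(add(SSZ, SSZ)), SZ)))
  [9] S(S(S(add(add(SSZ, SSZ), SZ))))
  [10] S(S(S(add(S(add(SZ, SSZ)), SZ))))
  [11] S(S(S(S(add(add(SZ, SSZ), SZ)))))
  [12] S(S(S(S(add(S(add(Z, SSZ)), SZ)))))
  [13] S(S(S(S(S(add(add(Z, SSZ), SZ))))))
  [14] S(S(S(S(S(add(SSZ, SZ))))))
  [15] S(S(S(S(S(S(add(SZ, SZ)))))))
  [16] S(S(S(S(S(S(S(add(Z, SZ))))))))
  [17] S^8(Z)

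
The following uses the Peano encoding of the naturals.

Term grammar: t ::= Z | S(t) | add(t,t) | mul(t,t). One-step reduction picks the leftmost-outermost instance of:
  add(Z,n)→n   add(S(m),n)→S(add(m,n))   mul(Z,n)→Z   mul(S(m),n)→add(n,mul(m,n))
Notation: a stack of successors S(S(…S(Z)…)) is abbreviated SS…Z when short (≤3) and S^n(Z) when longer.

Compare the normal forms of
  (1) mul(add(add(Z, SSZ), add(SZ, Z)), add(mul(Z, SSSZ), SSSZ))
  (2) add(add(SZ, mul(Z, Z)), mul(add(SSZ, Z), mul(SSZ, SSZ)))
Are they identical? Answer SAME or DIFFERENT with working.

Term A:
  start: mul(add(add(Z, SSZ), add(SZ, Z)), add(mul(Z, SSSZ), SSSZ))
  [1] mul(add(SSZ, add(SZ, Z)), add(mul(Z, SSSZ), SSSZ))
  [2] mul(S(add(SZ, add(SZ, Z))), add(mul(Z, SSSZ), SSSZ))
  [3] add(add(mul(Z, SSSZ), SSSZ), mul(add(SZ, add(SZ, Z)), add(mul(Z, SSSZ), SSSZ)))
  [4] add(add(Z, SSSZ), mul(add(SZ, add(SZ, Z)), add(mul(Z, SSSZ), SSSZ)))
  [5] add(SSSZ, mul(add(SZ, add(SZ, Z)), add(mul(Z, SSSZ), SSSZ)))
  [6] S(add(SSZ, mul(add(SZ, add(SZ, Z)), add(mul(Z, SSSZ), SSSZ))))
  [7] S(S(add(SZ, mul(add(SZ, add(SZ, Z)), add(mul(Z, SSSZ), SSSZ)))))
  [8] S(S(S(add(Z, mul(add(SZ, add(SZ, Z)), add(mul(Z, SSSZ), SSSZ))))))
  [9] S(S(S(mul(add(SZ, add(SZ, Z)), add(mul(Z, SSSZ), SSSZ)))))
  [10] S(S(S(mul(S(add(Z, add(SZ, Z))), add(mul(Z, SSSZ), SSSZ)))))
  [11] S(S(S(add(add(mul(Z, SSSZ), SSSZ), mul(add(Z, add(SZ, Z)), add(mul(Z, SSSZ), SSSZ))))))
  [12] S(S(S(add(add(Z, SSSZ), mul(add(Z, add(SZ, Z)), add(mul(Z, SSSZ), SSSZ))))))
  [13] S(S(S(add(SSSZ, mul(add(Z, add(SZ, Z)), add(mul(Z, SSSZ), SSSZ))))))
  [14] S(S(S(S(add(SSZ, mul(add(Z, add(SZ, Z)), add(mul(Z, SSSZ), SSSZ)))))))
  [15] S(S(S(S(S(add(SZ, mul(add(Z, add(SZ, Z)), add(mul(Z, SSSZ), SSSZ))))))))
  [16] S(S(S(S(S(S(add(Z, mul(add(Z, add(SZ, Z)), add(mul(Z, SSSZ), SSSZ)))))))))
  [17] S(S(S(S(S(S(mul(add(Z, add(SZ, Z)), add(mul(Z, SSSZ), SSSZ))))))))
  [18] S(S(S(S(S(S(mul(add(SZ, Z), add(mul(Z, SSSZ), SSSZ))))))))
  [19] S(S(S(S(S(S(mul(S(add(Z, Z)), add(mul(Z, SSSZ), SSSZ))))))))
  [20] S(S(S(S(S(S(add(add(mul(Z, SSSZ), SSSZ), mul(add(Z, Z), add(mul(Z, SSSZ), SSSZ)))))))))
  [21] S(S(S(S(S(S(add(add(Z, SSSZ), mul(add(Z, Z), add(mul(Z, SSSZ), SSSZ)))))))))
  [22] S(S(S(S(S(S(add(SSSZ, mul(add(Z, Z), add(mul(Z, SSSZ), SSSZ)))))))))
  [23] S(S(S(S(S(S(S(add(SSZ, mul(add(Z, Z), add(mul(Z, SSSZ), SSSZ))))))))))
  [24] S(S(S(S(S(S(S(S(add(SZ, mul(add(Z, Z), add(mul(Z, SSSZ), SSSZ)))))))))))
  [25] S(S(S(S(S(S(S(S(S(add(Z, mul(add(Z, Z), add(mul(Z, SSSZ), SSSZ))))))))))))
  [26] S(S(S(S(S(S(S(S(S(mul(add(Z, Z), add(mul(Z, SSSZ), SSSZ)))))))))))
  [27] S(S(S(S(S(S(S(S(S(mul(Z, add(mul(Z, SSSZ), SSSZ)))))))))))
  [28] S^9(Z)

Term B:
  start: add(add(SZ, mul(Z, Z)), mul(add(SSZ, Z), mul(SSZ, SSZ)))
  [1] add(S(add(Z, mul(Z, Z))), mul(add(SSZ, Z), mul(SSZ, SSZ)))
  [2] S(add(add(Z, mul(Z, Z)), mul(add(SSZ, Z), mul(SSZ, SSZ))))
  [3] S(add(mul(Z, Z), mul(add(SSZ, Z), mul(SSZ, SSZ))))
  [4] S(add(Z, mul(add(SSZ, Z), mul(SSZ, SSZ))))
  [5] S(mul(add(SSZ, Z), mul(SSZ, SSZ)))
  [6] S(mul(S(add(SZ, Z)), mul(SSZ, SSZ)))
  [7] S(add(mul(SSZ, SSZ), mul(add(SZ, Z), mul(SSZ, SSZ))))
  [8] S(add(add(SSZ, mul(SZ, SSZ)), mul(add(SZ, Z), mul(SSZ, SSZ))))
  [9] S(add(S(add(SZ, mul(SZ, SSZ))), mul(add(SZ, Z), mul(SSZ, SSZ))))
  [10] S(S(add(add(SZ, mul(SZ, SSZ)), mul(add(SZ, Z), mul(SSZ, SSZ)))))
  [11] S(S(add(S(add(Z, mul(SZ, SSZ))), mul(add(SZ, Z), mul(SSZ, SSZ)))))
  [12] S(S(S(add(add(Z, mul(SZ, SSZ)), mul(add(SZ, Z), mul(SSZ, SSZ))))))
  [13] S(S(S(add(mul(SZ, SSZ), mul(add(SZ, Z), mul(SSZ, SSZ))))))
  [14] S(S(S(add(add(SSZ, mul(Z, SSZ)), mul(add(SZ, Z), mul(SSZ, SSZ))))))
  [15] S(S(S(add(S(add(SZ, mul(Z, SSZ))), mul(add(SZ, Z), mul(SSZ, SSZ))))))
  [16] S(S(S(S(add(add(SZ, mul(Z, SSZ)), mul(add(SZ, Z), mul(SSZ, SSZ)))))))
  [17] S(S(S(S(add(S(add(Z, mul(Z, SSZ))), mul(add(SZ, Z), mul(SSZ, SSZ)))))))
  [18] S(S(S(S(S(add(add(Z, mul(Z, SSZ)), mul(add(SZ, Z), mul(SSZ, SSZ))))))))
  [19] S(S(S(S(S(add(mul(Z, SSZ), mul(add(SZ, Z), mul(SSZ, SSZ))))))))
  [20] S(S(S(S(S(add(Z, mul(add(SZ, Z), mul(SSZ, SSZ))))))))
  [21] S(S(S(S(S(mul(add(SZ, Z), mul(SSZ, SSZ)))))))
  [22] S(S(S(S(S(mul(S(add(Z, Z)), mul(SSZ, SSZ)))))))
  [23] S(S(S(S(S(add(mul(SSZ, SSZ), mul(add(Z, Z), mul(SSZ, SSZ))))))))
  [24] S(S(S(S(S(add(add(SSZ, mul(SZ, SSZ)), mul(add(Z, Z), mul(SSZ, SSZ))))))))
  [25] S(S(S(S(S(add(S(add(SZ, mul(SZ, SSZ))), mul(add(Z, Z), mul(SSZ, SSZ))))))))
  [26] S(S(S(S(S(S(add(add(SZ, mul(SZ, SSZ)), mul(add(Z, Z), mul(SSZ, SSZ)))))))))
  [27] S(S(S(S(S(S(add(S(add(Z, mul(SZ, SSZ))), mul(add(Z, Z), mul(SSZ, SSZ)))))))))
  [28] S(S(S(S(S(S(S(add(add(Z, mul(SZ, SSZ)), mul(add(Z, Z), mul(SSZ, SSZ))))))))))
  [29] S(S(S(S(S(S(S(add(mul(SZ, SSZ), mul(add(Z, Z), mul(SSZ, SSZ))))))))))
  [30] S(S(S(S(S(S(S(add(add(SSZ, mul(Z, SSZ)), mul(add(Z, Z), mul(SSZ, SSZ))))))))))
  [31] S(S(S(S(S(S(S(add(S(add(SZ, mul(Z, SSZ))), mul(add(Z, Z), mul(SSZ, SSZ))))))))))
  [32] S(S(S(S(S(S(S(S(add(add(SZ, mul(Z, SSZ)), mul(add(Z, Z), mul(SSZ, SSZ)))))))))))
  [33] S(S(S(S(S(S(S(S(add(S(add(Z, mul(Z, SSZ))), mul(add(Z, Z), mul(SSZ, SSZ)))))))))))
  [34] S(S(S(S(S(S(S(S(S(add(add(Z, mul(Z, SSZ)), mul(add(Z, Z), mul(SSZ, SSZ))))))))))))
  [35] S(S(S(S(S(S(S(S(S(add(mul(Z, SSZ), mul(add(Z, Z), mul(SSZ, SSZ))))))))))))
  [36] S(S(S(S(S(S(S(S(S(add(Z, mul(add(Z, Z), mul(SSZ, SSZ))))))))))))
  [37] S(S(S(S(S(S(S(S(S(mul(add(Z, Z), mul(SSZ, SSZ)))))))))))
  [38] S(S(S(S(S(S(S(S(S(mul(Z, mul(SSZ, SSZ)))))))))))
  [39] S^9(Z)

Answer: SAME — A ⇓ S^9(Z), B ⇓ S^9(Z)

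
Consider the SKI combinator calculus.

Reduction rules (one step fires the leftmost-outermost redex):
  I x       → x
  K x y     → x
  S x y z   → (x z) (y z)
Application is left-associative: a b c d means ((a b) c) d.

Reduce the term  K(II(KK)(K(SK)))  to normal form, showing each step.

Answer: normal form = KK  (in 3 steps)

Derivation:
  start: K(II(KK)(K(SK)))
  [1] K(I(KK)(K(SK)))
  [2] K(KK(K(SK)))
  [3] KK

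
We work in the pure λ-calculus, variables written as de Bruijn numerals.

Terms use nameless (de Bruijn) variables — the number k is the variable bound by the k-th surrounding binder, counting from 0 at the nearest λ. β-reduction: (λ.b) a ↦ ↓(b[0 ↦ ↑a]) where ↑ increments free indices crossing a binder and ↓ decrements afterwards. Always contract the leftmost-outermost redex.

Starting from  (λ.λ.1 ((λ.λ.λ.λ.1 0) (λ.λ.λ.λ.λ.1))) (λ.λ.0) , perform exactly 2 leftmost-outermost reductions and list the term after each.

  start: (λ.λ.1 ((λ.λ.λ.λ.1 0) (λ.λ.λ.λ.λ.1))) (λ.λ.0)
  [1] λ.(λ.λ.0) ((λ.λ.λ.λ.1 0) (λ.λ.λ.λ.λ.1))
  [2] λ.λ.0

Answer: after 2 steps: λ.λ.0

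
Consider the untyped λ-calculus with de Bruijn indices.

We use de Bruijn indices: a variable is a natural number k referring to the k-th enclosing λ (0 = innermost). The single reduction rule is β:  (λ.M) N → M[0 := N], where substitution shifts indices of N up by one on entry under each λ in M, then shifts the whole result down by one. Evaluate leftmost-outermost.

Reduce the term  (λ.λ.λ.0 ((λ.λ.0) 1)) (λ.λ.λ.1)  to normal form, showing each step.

  start: (λ.λ.λ.0 ((λ.λ.0) 1)) (λ.λ.λ.1)
  [1] λ.λ.0 ((λ.λ.0) 1)
  [2] λ.λ.0 (λ.0)

Answer: normal form = λ.λ.0 (λ.0)  (in 2 steps)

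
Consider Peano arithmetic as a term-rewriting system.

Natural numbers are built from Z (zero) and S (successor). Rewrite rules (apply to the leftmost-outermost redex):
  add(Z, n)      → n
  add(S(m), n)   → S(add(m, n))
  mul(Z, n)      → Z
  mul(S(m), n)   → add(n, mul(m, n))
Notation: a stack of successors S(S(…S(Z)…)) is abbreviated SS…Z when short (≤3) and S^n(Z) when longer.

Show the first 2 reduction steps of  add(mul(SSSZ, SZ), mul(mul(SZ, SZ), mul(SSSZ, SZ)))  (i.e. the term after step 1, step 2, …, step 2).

  start: add(mul(SSSZ, SZ), mul(mul(SZ, SZ), mul(SSSZ, SZ)))
  step 1: add(add(SZ, mul(SSZ, SZ)), mul(mul(SZ, SZ), mul(SSSZ, SZ)))
  step 2: add(S(add(Z, mul(SSZ, SZ))), mul(mul(SZ, SZ), mul(SSSZ, SZ)))

Answer: after 2 steps: add(S(add(Z, mul(SSZ, SZ))), mul(mul(SZ, SZ), mul(SSSZ, SZ)))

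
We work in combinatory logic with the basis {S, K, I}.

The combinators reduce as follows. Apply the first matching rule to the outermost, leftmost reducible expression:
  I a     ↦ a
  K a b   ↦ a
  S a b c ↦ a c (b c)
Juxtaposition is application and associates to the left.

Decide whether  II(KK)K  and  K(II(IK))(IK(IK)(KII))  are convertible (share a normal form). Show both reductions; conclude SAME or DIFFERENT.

Answer: SAME — A ⇓ K, B ⇓ K

Working:
Term A:
  start: II(KK)K
  →1  I(KK)K
  →2  KKK
  →3  K

Term B:
  start: K(II(IK))(IK(IK)(KII))
  →1  II(IK)
  →2  I(IK)
  →3  IK
  →4  K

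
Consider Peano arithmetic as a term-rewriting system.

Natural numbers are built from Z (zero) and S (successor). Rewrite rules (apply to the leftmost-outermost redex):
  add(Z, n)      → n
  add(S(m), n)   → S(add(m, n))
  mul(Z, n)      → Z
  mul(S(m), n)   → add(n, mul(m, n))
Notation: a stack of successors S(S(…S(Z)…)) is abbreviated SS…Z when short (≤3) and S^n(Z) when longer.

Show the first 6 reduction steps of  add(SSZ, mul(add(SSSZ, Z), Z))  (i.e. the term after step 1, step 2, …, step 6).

Answer: after 6 steps: S(S(mul(add(SSZ, Z), Z)))

Working:
  start: add(SSZ, mul(add(SSSZ, Z), Z))
  [1] S(add(SZ, mul(add(SSSZ, Z), Z)))
  [2] S(S(add(Z, mul(add(SSSZ, Z), Z))))
  [3] S(S(mul(add(SSSZ, Z), Z)))
  [4] S(S(mul(S(add(SSZ, Z)), Z)))
  [5] S(S(add(Z, mul(add(SSZ, Z), Z))))
  [6] S(S(mul(add(SSZ, Z), Z)))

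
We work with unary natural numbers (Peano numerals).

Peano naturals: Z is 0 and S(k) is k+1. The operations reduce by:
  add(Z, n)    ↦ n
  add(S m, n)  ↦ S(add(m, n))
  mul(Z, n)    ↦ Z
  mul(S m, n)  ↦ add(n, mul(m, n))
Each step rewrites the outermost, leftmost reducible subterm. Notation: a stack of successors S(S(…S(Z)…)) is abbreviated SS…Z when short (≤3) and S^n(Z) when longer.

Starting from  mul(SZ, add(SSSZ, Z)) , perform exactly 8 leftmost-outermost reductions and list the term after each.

Answer: after 8 steps: S(S(S(add(Z, mul(Z, add(SSSZ, Z))))))

Working:
  start: mul(SZ, add(SSSZ, Z))
  [1] add(add(SSSZ, Z), mul(Z, add(SSSZ, Z)))
  [2] add(S(add(SSZ, Z)), mul(Z, add(SSSZ, Z)))
  [3] S(add(add(SSZ, Z), mul(Z, add(SSSZ, Z))))
  [4] S(add(S(add(SZ, Z)), mul(Z, add(SSSZ, Z))))
  [5] S(S(add(add(SZ, Z), mul(Z, add(SSSZ, Z)))))
  [6] S(S(add(S(add(Z, Z)), mul(Z, add(SSSZ, Z)))))
  [7] S(S(S(add(add(Z, Z), mul(Z, add(SSSZ, Z))))))
  [8] S(S(S(add(Z, mul(Z, add(SSSZ, Z))))))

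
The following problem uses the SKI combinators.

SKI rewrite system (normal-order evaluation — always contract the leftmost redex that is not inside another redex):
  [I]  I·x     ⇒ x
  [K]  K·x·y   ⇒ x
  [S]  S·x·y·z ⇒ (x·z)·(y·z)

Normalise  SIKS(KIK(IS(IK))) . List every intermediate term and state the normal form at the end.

Answer: normal form = S(KS)(SK)  (in 6 steps)

Working:
  start: SIKS(KIK(IS(IK)))
  →1  IS(KS)(KIK(IS(IK)))
  →2  S(KS)(KIK(IS(IK)))
  →3  S(KS)(I(IS(IK)))
  →4  S(KS)(IS(IK))
  →5  S(KS)(S(IK))
  →6  S(KS)(SK)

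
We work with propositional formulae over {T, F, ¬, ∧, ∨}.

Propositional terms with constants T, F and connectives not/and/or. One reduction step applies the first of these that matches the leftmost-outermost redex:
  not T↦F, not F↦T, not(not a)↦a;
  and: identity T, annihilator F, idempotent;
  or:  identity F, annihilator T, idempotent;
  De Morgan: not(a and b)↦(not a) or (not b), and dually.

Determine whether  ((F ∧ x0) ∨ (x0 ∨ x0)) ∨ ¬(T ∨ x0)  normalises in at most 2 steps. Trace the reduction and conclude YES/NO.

Answer: NO — after 2 steps the term is (x0 ∨ x0) ∨ ¬(T ∨ x0), not yet normal

Working:
  start: ((F ∧ x0) ∨ (x0 ∨ x0)) ∨ ¬(T ∨ x0)
  →1  (F ∨ (x0 ∨ x0)) ∨ ¬(T ∨ x0)
  →2  (x0 ∨ x0) ∨ ¬(T ∨ x0)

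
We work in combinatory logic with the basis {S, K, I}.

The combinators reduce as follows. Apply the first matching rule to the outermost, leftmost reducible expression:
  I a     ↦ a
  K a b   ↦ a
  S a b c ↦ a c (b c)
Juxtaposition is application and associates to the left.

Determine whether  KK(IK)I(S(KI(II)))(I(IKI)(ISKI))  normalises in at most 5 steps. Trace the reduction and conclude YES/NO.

Answer: NO — after 5 steps the term is KI(ISKI), not yet normal

Working:
  start: KK(IK)I(S(KI(II)))(I(IKI)(ISKI))
  [1] KI(S(KI(II)))(I(IKI)(ISKI))
  [2] I(I(IKI)(ISKI))
  [3] I(IKI)(ISKI)
  [4] IKI(ISKI)
  [5] KI(ISKI)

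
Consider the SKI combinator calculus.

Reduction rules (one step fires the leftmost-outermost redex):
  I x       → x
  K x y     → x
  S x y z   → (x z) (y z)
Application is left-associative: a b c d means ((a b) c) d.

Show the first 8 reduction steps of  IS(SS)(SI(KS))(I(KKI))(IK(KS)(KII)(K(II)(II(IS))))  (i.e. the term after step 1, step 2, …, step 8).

Answer: after 8 steps: K(KS(I(KKI)))(IK(KS)(KII)(K(II)(II(IS))))(I(KKI)(SI(KS)(I(KKI)))(IK(KS)(KII)(K(II)(II(IS)))))

Derivation:
  start: IS(SS)(SI(KS))(I(KKI))(IK(KS)(KII)(K(II)(II(IS))))
  [1] S(SS)(SI(KS))(I(KKI))(IK(KS)(KII)(K(II)(II(IS))))
  [2] SS(I(KKI))(SI(KS)(I(KKI)))(IK(KS)(KII)(K(II)(II(IS))))
  [3] S(SI(KS)(I(KKI)))(I(KKI)(SI(KS)(I(KKI))))(IK(KS)(KII)(K(II)(II(IS))))
  [4] SI(KS)(I(KKI))(IK(KS)(KII)(K(II)(II(IS))))(I(KKI)(SI(KS)(I(KKI)))(IK(KS)(KII)(K(II)(II(IS)))))
  [5] I(I(KKI))(KS(I(KKI)))(IK(KS)(KII)(K(II)(II(IS))))(I(KKI)(SI(KS)(I(KKI)))(IK(KS)(KII)(K(II)(II(IS)))))
  [6] I(KKI)(KS(I(KKI)))(IK(KS)(KII)(K(II)(II(IS))))(I(KKI)(SI(KS)(I(KKI)))(IK(KS)(KII)(K(II)(II(IS)))))
  [7] KKI(KS(I(KKI)))(IK(KS)(KII)(K(II)(II(IS))))(I(KKI)(SI(KS)(I(KKI)))(IK(KS)(KII)(K(II)(II(IS)))))
  [8] K(KS(I(KKI)))(IK(KS)(KII)(K(II)(II(IS))))(I(KKI)(SI(KS)(I(KKI)))(IK(KS)(KII)(K(II)(II(IS)))))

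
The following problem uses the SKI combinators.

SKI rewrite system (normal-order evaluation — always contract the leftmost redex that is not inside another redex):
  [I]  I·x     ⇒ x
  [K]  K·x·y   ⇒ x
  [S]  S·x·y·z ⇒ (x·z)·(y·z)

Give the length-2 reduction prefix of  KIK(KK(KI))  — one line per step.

Answer: after 2 steps: KK(KI)

Working:
  start: KIK(KK(KI))
  step 1: I(KK(KI))
  step 2: KK(KI)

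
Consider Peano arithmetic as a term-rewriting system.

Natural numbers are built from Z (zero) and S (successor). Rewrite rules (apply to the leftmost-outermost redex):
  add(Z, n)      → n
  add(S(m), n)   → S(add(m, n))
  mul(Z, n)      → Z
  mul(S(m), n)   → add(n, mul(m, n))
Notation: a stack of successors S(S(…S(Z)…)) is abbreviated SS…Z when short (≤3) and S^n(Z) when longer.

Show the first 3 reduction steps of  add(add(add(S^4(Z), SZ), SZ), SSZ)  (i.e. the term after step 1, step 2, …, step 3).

Answer: after 3 steps: S(add(add(add(SSSZ, SZ), SZ), SSZ))

Derivation:
  start: add(add(add(S^4(Z), SZ), SZ), SSZ)
  step 1: add(add(S(add(SSSZ, SZ)), SZ), SSZ)
  step 2: add(S(add(add(SSSZ, SZ), SZ)), SSZ)
  step 3: S(add(add(add(SSSZ, SZ), SZ), SSZ))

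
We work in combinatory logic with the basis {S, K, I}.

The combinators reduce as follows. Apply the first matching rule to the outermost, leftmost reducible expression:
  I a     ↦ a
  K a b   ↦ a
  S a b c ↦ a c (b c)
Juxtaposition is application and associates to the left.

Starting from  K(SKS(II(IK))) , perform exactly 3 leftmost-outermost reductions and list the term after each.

  start: K(SKS(II(IK)))
  step 1: K(K(II(IK))(S(II(IK))))
  step 2: K(II(IK))
  step 3: K(I(IK))

Answer: after 3 steps: K(I(IK))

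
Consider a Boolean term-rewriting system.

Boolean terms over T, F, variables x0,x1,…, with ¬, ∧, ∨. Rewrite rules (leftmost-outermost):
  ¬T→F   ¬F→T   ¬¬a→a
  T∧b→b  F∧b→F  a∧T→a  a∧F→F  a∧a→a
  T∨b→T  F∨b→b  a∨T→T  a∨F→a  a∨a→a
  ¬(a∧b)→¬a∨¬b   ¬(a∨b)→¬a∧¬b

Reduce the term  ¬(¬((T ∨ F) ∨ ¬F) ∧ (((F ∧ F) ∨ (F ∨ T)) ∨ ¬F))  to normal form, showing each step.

  start: ¬(¬((T ∨ F) ∨ ¬F) ∧ (((F ∧ F) ∨ (F ∨ T)) ∨ ¬F))
  [1] ¬¬((T ∨ F) ∨ ¬F) ∨ ¬(((F ∧ F) ∨ (F ∨ T)) ∨ ¬F)
  [2] ((T ∨ F) ∨ ¬F) ∨ ¬(((F ∧ F) ∨ (F ∨ T)) ∨ ¬F)
  [3] (T ∨ ¬F) ∨ ¬(((F ∧ F) ∨ (F ∨ T)) ∨ ¬F)
  [4] T ∨ ¬(((F ∧ F) ∨ (F ∨ T)) ∨ ¬F)
  [5] T

Answer: normal form = T  (in 5 steps)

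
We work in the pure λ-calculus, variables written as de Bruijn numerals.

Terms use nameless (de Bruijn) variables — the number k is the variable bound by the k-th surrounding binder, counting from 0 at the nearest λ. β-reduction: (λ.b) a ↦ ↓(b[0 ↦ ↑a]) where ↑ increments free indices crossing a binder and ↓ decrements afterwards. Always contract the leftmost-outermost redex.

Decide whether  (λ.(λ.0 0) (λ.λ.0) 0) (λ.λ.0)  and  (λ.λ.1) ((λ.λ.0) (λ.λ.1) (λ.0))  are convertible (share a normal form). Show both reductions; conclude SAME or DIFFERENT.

Term A:
  start: (λ.(λ.0 0) (λ.λ.0) 0) (λ.λ.0)
  →1  (λ.0 0) (λ.λ.0) (λ.λ.0)
  →2  (λ.λ.0) (λ.λ.0) (λ.λ.0)
  →3  (λ.0) (λ.λ.0)
  →4  λ.λ.0

Term B:
  start: (λ.λ.1) ((λ.λ.0) (λ.λ.1) (λ.0))
  →1  λ.(λ.λ.0) (λ.λ.1) (λ.0)
  →2  λ.(λ.0) (λ.0)
  →3  λ.λ.0

Answer: SAME — A ⇓ λ.λ.0, B ⇓ λ.λ.0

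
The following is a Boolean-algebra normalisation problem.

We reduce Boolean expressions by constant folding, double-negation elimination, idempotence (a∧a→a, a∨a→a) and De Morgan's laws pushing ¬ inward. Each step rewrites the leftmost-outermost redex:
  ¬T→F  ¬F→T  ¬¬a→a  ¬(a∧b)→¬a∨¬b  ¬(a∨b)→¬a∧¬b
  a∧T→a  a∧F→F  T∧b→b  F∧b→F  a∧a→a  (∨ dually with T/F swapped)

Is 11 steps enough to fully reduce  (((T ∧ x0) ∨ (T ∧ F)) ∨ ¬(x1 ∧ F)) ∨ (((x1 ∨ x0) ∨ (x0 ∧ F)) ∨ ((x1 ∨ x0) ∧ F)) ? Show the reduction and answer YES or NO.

Answer: YES — reaches normal form T in 8 ≤ 11 steps

Reduction:
  start: (((T ∧ x0) ∨ (T ∧ F)) ∨ ¬(x1 ∧ F)) ∨ (((x1 ∨ x0) ∨ (x0 ∧ F)) ∨ ((x1 ∨ x0) ∧ F))
  [1] ((x0 ∨ (T ∧ F)) ∨ ¬(x1 ∧ F)) ∨ (((x1 ∨ x0) ∨ (x0 ∧ F)) ∨ ((x1 ∨ x0) ∧ F))
  [2] ((x0 ∨ F) ∨ ¬(x1 ∧ F)) ∨ (((x1 ∨ x0) ∨ (x0 ∧ F)) ∨ ((x1 ∨ x0) ∧ F))
  [3] (x0 ∨ ¬(x1 ∧ F)) ∨ (((x1 ∨ x0) ∨ (x0 ∧ F)) ∨ ((x1 ∨ x0) ∧ F))
  [4] (x0 ∨ (¬x1 ∨ ¬F)) ∨ (((x1 ∨ x0) ∨ (x0 ∧ F)) ∨ ((x1 ∨ x0) ∧ F))
  [5] (x0 ∨ (¬x1 ∨ T)) ∨ (((x1 ∨ x0) ∨ (x0 ∧ F)) ∨ ((x1 ∨ x0) ∧ F))
  [6] (x0 ∨ T) ∨ (((x1 ∨ x0) ∨ (x0 ∧ F)) ∨ ((x1 ∨ x0) ∧ F))
  [7] T ∨ (((x1 ∨ x0) ∨ (x0 ∧ F)) ∨ ((x1 ∨ x0) ∧ F))
  [8] T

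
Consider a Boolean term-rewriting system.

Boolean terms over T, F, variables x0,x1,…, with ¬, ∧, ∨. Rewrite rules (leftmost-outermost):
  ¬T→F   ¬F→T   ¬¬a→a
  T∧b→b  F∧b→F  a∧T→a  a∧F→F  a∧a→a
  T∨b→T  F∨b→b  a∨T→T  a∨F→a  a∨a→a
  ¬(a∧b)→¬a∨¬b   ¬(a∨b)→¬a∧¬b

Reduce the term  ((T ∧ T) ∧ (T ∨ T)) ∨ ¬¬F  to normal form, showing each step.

  start: ((T ∧ T) ∧ (T ∨ T)) ∨ ¬¬F
  step 1: (T ∧ (T ∨ T)) ∨ ¬¬F
  step 2: (T ∨ T) ∨ ¬¬F
  step 3: T ∨ ¬¬F
  step 4: T

Answer: normal form = T  (in 4 steps)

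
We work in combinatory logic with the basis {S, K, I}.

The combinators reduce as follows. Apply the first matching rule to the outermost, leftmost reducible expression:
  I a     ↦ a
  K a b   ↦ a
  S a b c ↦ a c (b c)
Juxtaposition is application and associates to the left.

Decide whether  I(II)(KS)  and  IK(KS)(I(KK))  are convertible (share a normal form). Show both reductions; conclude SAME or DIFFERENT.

Term A:
  start: I(II)(KS)
  [1] II(KS)
  [2] I(KS)
  [3] KS

Term B:
  start: IK(KS)(I(KK))
  [1] K(KS)(I(KK))
  [2] KS

Answer: SAME — A ⇓ KS, B ⇓ KS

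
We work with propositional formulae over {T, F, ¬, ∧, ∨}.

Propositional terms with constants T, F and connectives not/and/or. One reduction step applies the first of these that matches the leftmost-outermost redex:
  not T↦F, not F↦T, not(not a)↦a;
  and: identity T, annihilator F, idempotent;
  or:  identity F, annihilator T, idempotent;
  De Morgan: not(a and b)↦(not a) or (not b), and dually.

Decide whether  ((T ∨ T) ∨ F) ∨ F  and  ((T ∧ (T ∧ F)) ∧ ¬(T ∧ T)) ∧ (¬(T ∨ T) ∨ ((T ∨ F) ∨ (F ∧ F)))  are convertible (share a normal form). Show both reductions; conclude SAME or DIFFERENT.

Term A:
  start: ((T ∨ T) ∨ F) ∨ F
  step 1: (T ∨ T) ∨ F
  step 2: T ∨ T
  step 3: T

Term B:
  start: ((T ∧ (T ∧ F)) ∧ ¬(T ∧ T)) ∧ (¬(T ∨ T) ∨ ((T ∨ F) ∨ (F ∧ F)))
  step 1: ((T ∧ F) ∧ ¬(T ∧ T)) ∧ (¬(T ∨ T) ∨ ((T ∨ F) ∨ (F ∧ F)))
  step 2: (F ∧ ¬(T ∧ T)) ∧ (¬(T ∨ T) ∨ ((T ∨ F) ∨ (F ∧ F)))
  step 3: F ∧ (¬(T ∨ T) ∨ ((T ∨ F) ∨ (F ∧ F)))
  step 4: F

Answer: DIFFERENT — A ⇓ T, B ⇓ F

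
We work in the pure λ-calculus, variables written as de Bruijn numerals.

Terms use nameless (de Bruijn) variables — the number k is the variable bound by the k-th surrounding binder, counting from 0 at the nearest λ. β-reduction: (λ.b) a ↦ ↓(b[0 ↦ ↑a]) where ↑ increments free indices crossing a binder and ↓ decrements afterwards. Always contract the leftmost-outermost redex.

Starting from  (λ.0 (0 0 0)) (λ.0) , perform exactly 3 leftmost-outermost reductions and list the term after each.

  start: (λ.0 (0 0 0)) (λ.0)
  step 1: (λ.0) ((λ.0) (λ.0) (λ.0))
  step 2: (λ.0) (λ.0) (λ.0)
  step 3: (λ.0) (λ.0)

Answer: after 3 steps: (λ.0) (λ.0)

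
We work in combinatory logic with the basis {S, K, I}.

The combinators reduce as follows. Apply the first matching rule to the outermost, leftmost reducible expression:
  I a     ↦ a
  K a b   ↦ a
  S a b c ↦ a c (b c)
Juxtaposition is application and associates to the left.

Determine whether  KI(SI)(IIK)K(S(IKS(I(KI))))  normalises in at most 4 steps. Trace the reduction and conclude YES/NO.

  start: KI(SI)(IIK)K(S(IKS(I(KI))))
  →1  I(IIK)K(S(IKS(I(KI))))
  →2  IIKK(S(IKS(I(KI))))
  →3  IKK(S(IKS(I(KI))))
  →4  KK(S(IKS(I(KI))))

Answer: NO — after 4 steps the term is KK(S(IKS(I(KI)))), not yet normal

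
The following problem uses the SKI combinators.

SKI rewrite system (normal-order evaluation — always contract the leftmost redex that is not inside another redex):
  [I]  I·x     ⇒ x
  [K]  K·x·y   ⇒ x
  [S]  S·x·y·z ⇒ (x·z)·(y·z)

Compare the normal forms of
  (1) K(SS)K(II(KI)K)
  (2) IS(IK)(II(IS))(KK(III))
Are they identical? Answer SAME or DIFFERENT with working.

Term A:
  start: K(SS)K(II(KI)K)
  →1  SS(II(KI)K)
  →2  SS(I(KI)K)
  →3  SS(KIK)
  →4  SSI

Term B:
  start: IS(IK)(II(IS))(KK(III))
  →1  S(IK)(II(IS))(KK(III))
  →2  IK(KK(III))(II(IS)(KK(III)))
  →3  K(KK(III))(II(IS)(KK(III)))
  →4  KK(III)
  →5  K

Answer: DIFFERENT — A ⇓ SSI, B ⇓ K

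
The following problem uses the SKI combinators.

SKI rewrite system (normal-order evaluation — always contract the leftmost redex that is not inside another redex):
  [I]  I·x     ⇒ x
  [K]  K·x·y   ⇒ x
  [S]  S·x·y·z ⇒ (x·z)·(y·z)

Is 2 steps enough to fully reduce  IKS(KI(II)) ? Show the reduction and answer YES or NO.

  start: IKS(KI(II))
  →1  KS(KI(II))
  →2  S

Answer: YES — reaches normal form S in 2 ≤ 2 steps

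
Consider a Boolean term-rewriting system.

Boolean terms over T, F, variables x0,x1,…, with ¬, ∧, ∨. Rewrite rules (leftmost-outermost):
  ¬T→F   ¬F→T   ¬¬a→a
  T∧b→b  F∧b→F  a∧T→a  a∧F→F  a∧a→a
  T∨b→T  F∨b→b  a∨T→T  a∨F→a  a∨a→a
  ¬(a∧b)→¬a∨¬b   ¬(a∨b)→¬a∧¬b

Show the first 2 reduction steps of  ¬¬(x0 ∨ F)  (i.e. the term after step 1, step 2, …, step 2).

  start: ¬¬(x0 ∨ F)
  [1] x0 ∨ F
  [2] x0

Answer: after 2 steps: x0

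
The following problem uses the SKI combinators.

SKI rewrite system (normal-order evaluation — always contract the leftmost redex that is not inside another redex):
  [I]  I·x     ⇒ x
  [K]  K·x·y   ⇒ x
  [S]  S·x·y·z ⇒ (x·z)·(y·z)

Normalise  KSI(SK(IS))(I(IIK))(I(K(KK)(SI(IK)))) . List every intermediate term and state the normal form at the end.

Answer: normal form = K  (in 7 steps)

Working:
  start: KSI(SK(IS))(I(IIK))(I(K(KK)(SI(IK))))
  [1] S(SK(IS))(I(IIK))(I(K(KK)(SI(IK))))
  [2] SK(IS)(I(K(KK)(SI(IK))))(I(IIK)(I(K(KK)(SI(IK)))))
  [3] K(I(K(KK)(SI(IK))))(IS(I(K(KK)(SI(IK)))))(I(IIK)(I(K(KK)(SI(IK)))))
  [4] I(K(KK)(SI(IK)))(I(IIK)(I(K(KK)(SI(IK)))))
  [5] K(KK)(SI(IK))(I(IIK)(I(K(KK)(SI(IK)))))
  [6] KK(I(IIK)(I(K(KK)(SI(IK)))))
  [7] K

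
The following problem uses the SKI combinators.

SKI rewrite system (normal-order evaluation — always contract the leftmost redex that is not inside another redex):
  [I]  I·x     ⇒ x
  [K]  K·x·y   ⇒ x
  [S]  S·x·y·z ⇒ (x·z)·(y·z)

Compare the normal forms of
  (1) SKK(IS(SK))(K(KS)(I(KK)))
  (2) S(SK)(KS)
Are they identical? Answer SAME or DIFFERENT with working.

Answer: SAME — A ⇓ S(SK)(KS), B ⇓ S(SK)(KS)

Derivation:
Term A:
  start: SKK(IS(SK))(K(KS)(I(KK)))
  step 1: K(IS(SK))(K(IS(SK)))(K(KS)(I(KK)))
  step 2: IS(SK)(K(KS)(I(KK)))
  step 3: S(SK)(K(KS)(I(KK)))
  step 4: S(SK)(KS)

Term B:
  start: S(SK)(KS)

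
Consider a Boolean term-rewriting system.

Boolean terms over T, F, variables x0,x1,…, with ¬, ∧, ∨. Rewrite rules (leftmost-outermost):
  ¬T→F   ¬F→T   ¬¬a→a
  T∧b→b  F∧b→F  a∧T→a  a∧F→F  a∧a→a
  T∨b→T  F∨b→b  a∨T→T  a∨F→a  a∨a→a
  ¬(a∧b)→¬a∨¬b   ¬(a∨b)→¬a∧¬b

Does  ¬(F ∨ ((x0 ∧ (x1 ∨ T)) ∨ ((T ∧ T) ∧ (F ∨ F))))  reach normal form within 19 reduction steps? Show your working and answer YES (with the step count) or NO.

  start: ¬(F ∨ ((x0 ∧ (x1 ∨ T)) ∨ ((T ∧ T) ∧ (F ∨ F))))
  step 1: ¬F ∧ ¬((x0 ∧ (x1 ∨ T)) ∨ ((T ∧ T) ∧ (F ∨ F)))
  step 2: T ∧ ¬((x0 ∧ (x1 ∨ T)) ∨ ((T ∧ T) ∧ (F ∨ F)))
  step 3: ¬((x0 ∧ (x1 ∨ T)) ∨ ((T ∧ T) ∧ (F ∨ F)))
  step 4: ¬(x0 ∧ (x1 ∨ T)) ∧ ¬((T ∧ T) ∧ (F ∨ F))
  step 5: (¬x0 ∨ ¬(x1 ∨ T)) ∧ ¬((T ∧ T) ∧ (F ∨ F))
  step 6: (¬x0 ∨ (¬x1 ∧ ¬T)) ∧ ¬((T ∧ T) ∧ (F ∨ F))
  step 7: (¬x0 ∨ (¬x1 ∧ F)) ∧ ¬((T ∧ T) ∧ (F ∨ F))
  step 8: (¬x0 ∨ F) ∧ ¬((T ∧ T) ∧ (F ∨ F))
  step 9: ¬x0 ∧ ¬((T ∧ T) ∧ (F ∨ F))
  step 10: ¬x0 ∧ (¬(T ∧ T) ∨ ¬(F ∨ F))
  step 11: ¬x0 ∧ ((¬T ∨ ¬T) ∨ ¬(F ∨ F))
  step 12: ¬x0 ∧ (¬T ∨ ¬(F ∨ F))
  step 13: ¬x0 ∧ (F ∨ ¬(F ∨ F))
  step 14: ¬x0 ∧ ¬(F ∨ F)
  step 15: ¬x0 ∧ (¬F ∧ ¬F)
  step 16: ¬x0 ∧ ¬F
  step 17: ¬x0 ∧ T
  step 18: ¬x0

Answer: YES — reaches normal form ¬x0 in 18 ≤ 19 steps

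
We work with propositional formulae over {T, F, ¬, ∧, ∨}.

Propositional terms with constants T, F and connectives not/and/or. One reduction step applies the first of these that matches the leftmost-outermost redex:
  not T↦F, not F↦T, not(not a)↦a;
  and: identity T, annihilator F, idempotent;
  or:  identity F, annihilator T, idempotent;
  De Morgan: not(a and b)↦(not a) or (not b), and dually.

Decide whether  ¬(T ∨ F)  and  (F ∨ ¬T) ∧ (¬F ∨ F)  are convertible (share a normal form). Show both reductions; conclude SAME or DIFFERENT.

Answer: SAME — A ⇓ F, B ⇓ F

Working:
Term A:
  start: ¬(T ∨ F)
  [1] ¬T ∧ ¬F
  [2] F ∧ ¬F
  [3] F

Term B:
  start: (F ∨ ¬T) ∧ (¬F ∨ F)
  [1] ¬T ∧ (¬F ∨ F)
  [2] F ∧ (¬F ∨ F)
  [3] F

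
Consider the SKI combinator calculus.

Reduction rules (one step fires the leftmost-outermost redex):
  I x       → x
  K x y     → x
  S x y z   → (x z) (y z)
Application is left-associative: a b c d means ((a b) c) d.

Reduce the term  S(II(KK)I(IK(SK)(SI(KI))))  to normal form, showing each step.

  start: S(II(KK)I(IK(SK)(SI(KI))))
  →1  S(I(KK)I(IK(SK)(SI(KI))))
  →2  S(KKI(IK(SK)(SI(KI))))
  →3  S(K(IK(SK)(SI(KI))))
  →4  S(K(K(SK)(SI(KI))))
  →5  S(K(SK))

Answer: normal form = S(K(SK))  (in 5 steps)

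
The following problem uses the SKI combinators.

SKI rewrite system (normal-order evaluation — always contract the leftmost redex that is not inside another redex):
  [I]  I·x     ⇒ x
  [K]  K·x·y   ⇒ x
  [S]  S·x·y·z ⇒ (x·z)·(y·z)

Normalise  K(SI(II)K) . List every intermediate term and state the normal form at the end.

  start: K(SI(II)K)
  step 1: K(IK(IIK))
  step 2: K(K(IIK))
  step 3: K(K(IK))
  step 4: K(KK)

Answer: normal form = K(KK)  (in 4 steps)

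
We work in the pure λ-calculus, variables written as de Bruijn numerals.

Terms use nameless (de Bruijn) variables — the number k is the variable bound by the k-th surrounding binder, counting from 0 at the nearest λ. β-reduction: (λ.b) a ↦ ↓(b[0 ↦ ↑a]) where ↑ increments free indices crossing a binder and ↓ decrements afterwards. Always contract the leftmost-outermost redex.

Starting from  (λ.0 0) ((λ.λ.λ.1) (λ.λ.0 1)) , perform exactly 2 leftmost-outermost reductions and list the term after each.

  start: (λ.0 0) ((λ.λ.λ.1) (λ.λ.0 1))
  [1] (λ.λ.λ.1) (λ.λ.0 1) ((λ.λ.λ.1) (λ.λ.0 1))
  [2] (λ.λ.1) ((λ.λ.λ.1) (λ.λ.0 1))

Answer: after 2 steps: (λ.λ.1) ((λ.λ.λ.1) (λ.λ.0 1))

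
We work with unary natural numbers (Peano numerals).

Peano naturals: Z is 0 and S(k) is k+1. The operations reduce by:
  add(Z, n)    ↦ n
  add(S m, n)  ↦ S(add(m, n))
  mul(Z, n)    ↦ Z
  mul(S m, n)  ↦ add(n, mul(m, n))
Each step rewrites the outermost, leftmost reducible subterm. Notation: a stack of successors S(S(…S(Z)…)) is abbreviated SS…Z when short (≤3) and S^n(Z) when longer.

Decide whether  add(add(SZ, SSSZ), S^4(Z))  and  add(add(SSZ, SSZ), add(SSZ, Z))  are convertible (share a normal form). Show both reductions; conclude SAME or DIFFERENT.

Term A:
  start: add(add(SZ, SSSZ), S^4(Z))
  [1] add(S(add(Z, SSSZ)), S^4(Z))
  [2] S(add(add(Z, SSSZ), S^4(Z)))
  [3] S(add(SSSZ, S^4(Z)))
  [4] S(S(add(SSZ, S^4(Z))))
  [5] S(S(S(add(SZ, S^4(Z)))))
  [6] S(S(S(S(add(Z, S^4(Z))))))
  [7] S^8(Z)

Term B:
  start: add(add(SSZ, SSZ), add(SSZ, Z))
  [1] add(S(add(SZ, SSZ)), add(SSZ, Z))
  [2] S(add(add(SZ, SSZ), add(SSZ, Z)))
  [3] S(add(S(add(Z, SSZ)), add(SSZ, Z)))
  [4] S(S(add(add(Z, SSZ), add(SSZ, Z))))
  [5] S(S(add(SSZ, add(SSZ, Z))))
  [6] S(S(S(add(SZ, add(SSZ, Z)))))
  [7] S(S(S(S(add(Z, add(SSZ, Z))))))
  [8] S(S(S(S(add(SSZ, Z)))))
  [9] S(S(S(S(S(add(SZ, Z))))))
  [10] S(S(S(S(S(S(add(Z, Z)))))))
  [11] S^6(Z)

Answer: DIFFERENT — A ⇓ S^8(Z), B ⇓ S^6(Z)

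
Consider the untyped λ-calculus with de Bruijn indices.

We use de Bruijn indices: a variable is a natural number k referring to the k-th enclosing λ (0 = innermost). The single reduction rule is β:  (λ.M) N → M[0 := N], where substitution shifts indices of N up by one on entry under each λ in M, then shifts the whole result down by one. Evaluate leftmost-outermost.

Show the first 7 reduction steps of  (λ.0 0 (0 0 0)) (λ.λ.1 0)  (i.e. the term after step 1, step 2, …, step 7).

  start: (λ.0 0 (0 0 0)) (λ.λ.1 0)
  step 1: (λ.λ.1 0) (λ.λ.1 0) ((λ.λ.1 0) (λ.λ.1 0) (λ.λ.1 0))
  step 2: (λ.(λ.λ.1 0) 0) ((λ.λ.1 0) (λ.λ.1 0) (λ.λ.1 0))
  step 3: (λ.λ.1 0) ((λ.λ.1 0) (λ.λ.1 0) (λ.λ.1 0))
  step 4: λ.(λ.λ.1 0) (λ.λ.1 0) (λ.λ.1 0) 0
  step 5: λ.(λ.(λ.λ.1 0) 0) (λ.λ.1 0) 0
  step 6: λ.(λ.λ.1 0) (λ.λ.1 0) 0
  step 7: λ.(λ.(λ.λ.1 0) 0) 0

Answer: after 7 steps: λ.(λ.(λ.λ.1 0) 0) 0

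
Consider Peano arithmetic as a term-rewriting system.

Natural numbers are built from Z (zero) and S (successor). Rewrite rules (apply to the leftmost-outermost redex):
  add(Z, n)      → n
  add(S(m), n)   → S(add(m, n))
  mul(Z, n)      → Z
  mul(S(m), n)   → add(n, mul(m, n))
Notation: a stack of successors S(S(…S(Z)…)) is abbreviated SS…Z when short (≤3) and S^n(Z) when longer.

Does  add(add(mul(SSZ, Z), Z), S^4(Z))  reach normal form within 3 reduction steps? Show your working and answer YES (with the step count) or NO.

Answer: NO — after 3 steps the term is add(add(add(Z, mul(Z, Z)), Z), S^4(Z)), not yet normal

Working:
  start: add(add(mul(SSZ, Z), Z), S^4(Z))
  →1  add(add(add(Z, mul(SZ, Z)), Z), S^4(Z))
  →2  add(add(mul(SZ, Z), Z), S^4(Z))
  →3  add(add(add(Z, mul(Z, Z)), Z), S^4(Z))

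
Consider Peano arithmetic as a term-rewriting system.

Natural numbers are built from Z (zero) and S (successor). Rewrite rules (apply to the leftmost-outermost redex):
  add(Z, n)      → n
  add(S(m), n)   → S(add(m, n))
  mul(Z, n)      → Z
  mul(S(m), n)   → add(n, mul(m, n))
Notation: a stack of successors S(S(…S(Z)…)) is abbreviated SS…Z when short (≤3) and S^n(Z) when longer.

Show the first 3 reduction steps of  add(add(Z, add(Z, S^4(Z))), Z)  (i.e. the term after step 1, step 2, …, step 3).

Answer: after 3 steps: S(add(SSSZ, Z))

Reduction:
  start: add(add(Z, add(Z, S^4(Z))), Z)
  →1  add(add(Z, S^4(Z)), Z)
  →2  add(S^4(Z), Z)
  →3  S(add(SSSZ, Z))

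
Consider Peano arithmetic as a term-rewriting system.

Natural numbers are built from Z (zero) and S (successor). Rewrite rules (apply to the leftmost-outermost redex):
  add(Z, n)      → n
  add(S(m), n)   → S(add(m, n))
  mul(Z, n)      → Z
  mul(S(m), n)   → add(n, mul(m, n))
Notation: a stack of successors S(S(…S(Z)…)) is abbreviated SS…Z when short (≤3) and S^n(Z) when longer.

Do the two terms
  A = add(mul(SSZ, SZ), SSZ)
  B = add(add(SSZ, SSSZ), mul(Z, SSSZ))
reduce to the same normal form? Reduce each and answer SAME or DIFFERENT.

Term A:
  start: add(mul(SSZ, SZ), SSZ)
  step 1: add(add(SZ, mul(SZ, SZ)), SSZ)
  step 2: add(S(add(Z, mul(SZ, SZ))), SSZ)
  step 3: S(add(add(Z, mul(SZ, SZ)), SSZ))
  step 4: S(add(mul(SZ, SZ), SSZ))
  step 5: S(add(add(SZ, mul(Z, SZ)), SSZ))
  step 6: S(add(S(add(Z, mul(Z, SZ))), SSZ))
  step 7: S(S(add(add(Z, mul(Z, SZ)), SSZ)))
  step 8: S(S(add(mul(Z, SZ), SSZ)))
  step 9: S(S(add(Z, SSZ)))
  step 10: S^4(Z)

Term B:
  start: add(add(SSZ, SSSZ), mul(Z, SSSZ))
  step 1: add(S(add(SZ, SSSZ)), mul(Z, SSSZ))
  step 2: S(add(add(SZ, SSSZ), mul(Z, SSSZ)))
  step 3: S(add(S(add(Z, SSSZ)), mul(Z, SSSZ)))
  step 4: S(S(add(add(Z, SSSZ), mul(Z, SSSZ))))
  step 5: S(S(add(SSSZ, mul(Z, SSSZ))))
  step 6: S(S(S(add(SSZ, mul(Z, SSSZ)))))
  step 7: S(S(S(S(add(SZ, mul(Z, SSSZ))))))
  step 8: S(S(S(S(S(add(Z, mul(Z, SSSZ)))))))
  step 9: S(S(S(S(S(mul(Z, SSSZ))))))
  step 10: S^5(Z)

Answer: DIFFERENT — A ⇓ S^4(Z), B ⇓ S^5(Z)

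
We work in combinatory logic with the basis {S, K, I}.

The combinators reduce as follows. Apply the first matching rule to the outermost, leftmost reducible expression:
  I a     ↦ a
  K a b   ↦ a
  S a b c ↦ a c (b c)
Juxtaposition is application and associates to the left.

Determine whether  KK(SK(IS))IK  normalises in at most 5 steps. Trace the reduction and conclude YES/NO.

  start: KK(SK(IS))IK
  step 1: KIK
  step 2: I

Answer: YES — reaches normal form I in 2 ≤ 5 steps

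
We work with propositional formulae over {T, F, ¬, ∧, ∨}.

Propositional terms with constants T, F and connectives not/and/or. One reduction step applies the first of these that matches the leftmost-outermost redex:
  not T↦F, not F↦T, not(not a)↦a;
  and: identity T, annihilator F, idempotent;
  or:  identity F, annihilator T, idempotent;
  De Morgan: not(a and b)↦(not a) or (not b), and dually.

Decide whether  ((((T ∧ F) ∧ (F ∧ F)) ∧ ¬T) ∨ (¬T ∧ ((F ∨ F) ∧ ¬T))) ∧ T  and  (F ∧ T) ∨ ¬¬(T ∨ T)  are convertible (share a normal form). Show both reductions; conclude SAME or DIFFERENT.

Answer: DIFFERENT — A ⇓ F, B ⇓ T

Derivation:
Term A:
  start: ((((T ∧ F) ∧ (F ∧ F)) ∧ ¬T) ∨ (¬T ∧ ((F ∨ F) ∧ ¬T))) ∧ T
  step 1: (((T ∧ F) ∧ (F ∧ F)) ∧ ¬T) ∨ (¬T ∧ ((F ∨ F) ∧ ¬T))
  step 2: ((F ∧ (F ∧ F)) ∧ ¬T) ∨ (¬T ∧ ((F ∨ F) ∧ ¬T))
  step 3: (F ∧ ¬T) ∨ (¬T ∧ ((F ∨ F) ∧ ¬T))
  step 4: F ∨ (¬T ∧ ((F ∨ F) ∧ ¬T))
  step 5: ¬T ∧ ((F ∨ F) ∧ ¬T)
  step 6: F ∧ ((F ∨ F) ∧ ¬T)
  step 7: F

Term B:
  start: (F ∧ T) ∨ ¬¬(T ∨ T)
  step 1: F ∨ ¬¬(T ∨ T)
  step 2: ¬¬(T ∨ T)
  step 3: T ∨ T
  step 4: T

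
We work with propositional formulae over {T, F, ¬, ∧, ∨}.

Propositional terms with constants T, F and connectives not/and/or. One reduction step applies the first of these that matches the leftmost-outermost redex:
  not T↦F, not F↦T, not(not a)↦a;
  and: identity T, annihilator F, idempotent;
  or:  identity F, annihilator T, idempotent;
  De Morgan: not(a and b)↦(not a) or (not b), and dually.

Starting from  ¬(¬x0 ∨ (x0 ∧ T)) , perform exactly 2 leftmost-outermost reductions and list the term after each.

Answer: after 2 steps: x0 ∧ ¬(x0 ∧ T)

Derivation:
  start: ¬(¬x0 ∨ (x0 ∧ T))
  [1] ¬¬x0 ∧ ¬(x0 ∧ T)
  [2] x0 ∧ ¬(x0 ∧ T)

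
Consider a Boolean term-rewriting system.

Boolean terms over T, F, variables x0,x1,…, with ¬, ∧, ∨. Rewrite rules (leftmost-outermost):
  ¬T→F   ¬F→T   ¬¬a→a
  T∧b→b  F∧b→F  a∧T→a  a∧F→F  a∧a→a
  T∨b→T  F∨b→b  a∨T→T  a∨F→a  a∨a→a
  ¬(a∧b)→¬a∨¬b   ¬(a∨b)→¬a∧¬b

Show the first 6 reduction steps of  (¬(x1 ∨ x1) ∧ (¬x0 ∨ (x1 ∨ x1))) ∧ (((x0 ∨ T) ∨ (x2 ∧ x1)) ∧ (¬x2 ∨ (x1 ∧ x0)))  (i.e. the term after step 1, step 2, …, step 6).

Answer: after 6 steps: (¬x1 ∧ (¬x0 ∨ x1)) ∧ (¬x2 ∨ (x1 ∧ x0))

Working:
  start: (¬(x1 ∨ x1) ∧ (¬x0 ∨ (x1 ∨ x1))) ∧ (((x0 ∨ T) ∨ (x2 ∧ x1)) ∧ (¬x2 ∨ (x1 ∧ x0)))
  →1  ((¬x1 ∧ ¬x1) ∧ (¬x0 ∨ (x1 ∨ x1))) ∧ (((x0 ∨ T) ∨ (x2 ∧ x1)) ∧ (¬x2 ∨ (x1 ∧ x0)))
  →2  (¬x1 ∧ (¬x0 ∨ (x1 ∨ x1))) ∧ (((x0 ∨ T) ∨ (x2 ∧ x1)) ∧ (¬x2 ∨ (x1 ∧ x0)))
  →3  (¬x1 ∧ (¬x0 ∨ x1)) ∧ (((x0 ∨ T) ∨ (x2 ∧ x1)) ∧ (¬x2 ∨ (x1 ∧ x0)))
  →4  (¬x1 ∧ (¬x0 ∨ x1)) ∧ ((T ∨ (x2 ∧ x1)) ∧ (¬x2 ∨ (x1 ∧ x0)))
  →5  (¬x1 ∧ (¬x0 ∨ x1)) ∧ (T ∧ (¬x2 ∨ (x1 ∧ x0)))
  →6  (¬x1 ∧ (¬x0 ∨ x1)) ∧ (¬x2 ∨ (x1 ∧ x0))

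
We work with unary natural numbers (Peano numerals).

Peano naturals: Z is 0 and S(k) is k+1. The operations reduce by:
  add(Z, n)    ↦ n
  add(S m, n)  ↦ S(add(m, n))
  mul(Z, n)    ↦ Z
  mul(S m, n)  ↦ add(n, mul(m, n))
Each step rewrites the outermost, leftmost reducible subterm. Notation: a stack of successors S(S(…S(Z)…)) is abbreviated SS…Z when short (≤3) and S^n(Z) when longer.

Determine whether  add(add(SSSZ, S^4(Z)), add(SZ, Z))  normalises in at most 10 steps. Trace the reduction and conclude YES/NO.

  start: add(add(SSSZ, S^4(Z)), add(SZ, Z))
  [1] add(S(add(SSZ, S^4(Z))), add(SZ, Z))
  [2] S(add(add(SSZ, S^4(Z)), add(SZ, Z)))
  [3] S(add(S(add(SZ, S^4(Z))), add(SZ, Z)))
  [4] S(S(add(add(SZ, S^4(Z)), add(SZ, Z))))
  [5] S(S(add(S(add(Z, S^4(Z))), add(SZ, Z))))
  [6] S(S(S(add(add(Z, S^4(Z)), add(SZ, Z)))))
  [7] S(S(S(add(S^4(Z), add(SZ, Z)))))
  [8] S(S(S(S(add(SSSZ, add(SZ, Z))))))
  [9] S(S(S(S(S(add(SSZ, add(SZ, Z)))))))
  [10] S(S(S(S(S(S(add(SZ, add(SZ, Z))))))))

Answer: NO — after 10 steps the term is S(S(S(S(S(S(add(SZ, add(SZ, Z)))))))), not yet normal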